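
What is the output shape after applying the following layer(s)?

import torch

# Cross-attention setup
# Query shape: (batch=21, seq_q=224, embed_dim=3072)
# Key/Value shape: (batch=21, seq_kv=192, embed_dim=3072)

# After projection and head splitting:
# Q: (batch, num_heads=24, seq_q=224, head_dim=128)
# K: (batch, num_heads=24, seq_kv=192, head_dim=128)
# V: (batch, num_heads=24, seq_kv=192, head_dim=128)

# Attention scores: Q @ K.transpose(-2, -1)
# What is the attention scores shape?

Input shape: (21, 224, 3072)
Output shape: (21, 24, 224, 192)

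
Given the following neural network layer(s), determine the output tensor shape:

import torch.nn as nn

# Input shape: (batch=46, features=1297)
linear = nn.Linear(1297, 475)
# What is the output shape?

Input shape: (46, 1297)
Output shape: (46, 475)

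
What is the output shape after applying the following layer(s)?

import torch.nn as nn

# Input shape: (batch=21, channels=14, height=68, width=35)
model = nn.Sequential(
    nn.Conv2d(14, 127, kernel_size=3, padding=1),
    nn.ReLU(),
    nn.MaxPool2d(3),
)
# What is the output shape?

Input shape: (21, 14, 68, 35)
  -> after Conv2d: (21, 127, 68, 35)
  -> after ReLU: (21, 127, 68, 35)
Output shape: (21, 127, 22, 11)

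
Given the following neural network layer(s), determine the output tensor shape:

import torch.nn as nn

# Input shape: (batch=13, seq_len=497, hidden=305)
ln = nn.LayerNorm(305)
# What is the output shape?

Input shape: (13, 497, 305)
Output shape: (13, 497, 305)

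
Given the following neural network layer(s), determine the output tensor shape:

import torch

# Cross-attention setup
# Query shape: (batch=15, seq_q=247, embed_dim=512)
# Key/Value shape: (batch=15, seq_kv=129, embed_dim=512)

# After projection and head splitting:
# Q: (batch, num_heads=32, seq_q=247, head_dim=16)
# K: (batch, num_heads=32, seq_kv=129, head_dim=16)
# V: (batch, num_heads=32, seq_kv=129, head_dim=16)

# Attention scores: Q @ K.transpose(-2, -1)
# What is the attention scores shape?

Input shape: (15, 247, 512)
Output shape: (15, 32, 247, 129)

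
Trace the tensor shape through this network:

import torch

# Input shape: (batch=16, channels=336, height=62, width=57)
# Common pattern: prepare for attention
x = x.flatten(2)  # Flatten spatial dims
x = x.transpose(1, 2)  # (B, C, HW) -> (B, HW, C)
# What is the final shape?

Input shape: (16, 336, 62, 57)
  -> after flatten(2): (16, 336, 3534)
Output shape: (16, 3534, 336)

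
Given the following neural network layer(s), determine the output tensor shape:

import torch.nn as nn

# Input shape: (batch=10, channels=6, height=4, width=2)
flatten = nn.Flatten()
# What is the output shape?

Input shape: (10, 6, 4, 2)
Output shape: (10, 48)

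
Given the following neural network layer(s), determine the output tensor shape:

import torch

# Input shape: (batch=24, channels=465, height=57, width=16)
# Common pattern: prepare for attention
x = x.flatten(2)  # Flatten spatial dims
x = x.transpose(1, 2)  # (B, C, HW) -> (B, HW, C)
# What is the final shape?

Input shape: (24, 465, 57, 16)
  -> after flatten(2): (24, 465, 912)
Output shape: (24, 912, 465)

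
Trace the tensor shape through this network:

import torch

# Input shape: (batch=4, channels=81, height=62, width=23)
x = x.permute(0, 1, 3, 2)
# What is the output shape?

Input shape: (4, 81, 62, 23)
Output shape: (4, 81, 23, 62)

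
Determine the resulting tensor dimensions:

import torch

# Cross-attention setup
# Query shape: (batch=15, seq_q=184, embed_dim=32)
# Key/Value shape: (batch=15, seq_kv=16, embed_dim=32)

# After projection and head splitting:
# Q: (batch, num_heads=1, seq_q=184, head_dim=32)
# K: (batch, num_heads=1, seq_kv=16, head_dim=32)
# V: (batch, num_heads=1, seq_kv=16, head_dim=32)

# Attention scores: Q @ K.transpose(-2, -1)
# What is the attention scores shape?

Input shape: (15, 184, 32)
Output shape: (15, 1, 184, 16)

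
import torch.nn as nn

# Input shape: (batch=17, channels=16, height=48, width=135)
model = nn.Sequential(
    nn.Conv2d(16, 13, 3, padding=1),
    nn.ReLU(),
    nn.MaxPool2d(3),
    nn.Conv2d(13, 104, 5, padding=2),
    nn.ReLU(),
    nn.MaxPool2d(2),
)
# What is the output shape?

Input shape: (17, 16, 48, 135)
  -> after first Conv2d: (17, 13, 48, 135)
  -> after first MaxPool2d: (17, 13, 16, 45)
  -> after second Conv2d: (17, 104, 16, 45)
Output shape: (17, 104, 8, 22)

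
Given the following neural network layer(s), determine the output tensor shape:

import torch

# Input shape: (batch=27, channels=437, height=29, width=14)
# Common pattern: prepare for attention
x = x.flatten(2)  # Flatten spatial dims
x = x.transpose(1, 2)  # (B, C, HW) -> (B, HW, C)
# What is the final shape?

Input shape: (27, 437, 29, 14)
  -> after flatten(2): (27, 437, 406)
Output shape: (27, 406, 437)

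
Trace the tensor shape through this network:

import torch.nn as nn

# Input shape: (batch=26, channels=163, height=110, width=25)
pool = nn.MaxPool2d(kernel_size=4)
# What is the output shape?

Input shape: (26, 163, 110, 25)
Output shape: (26, 163, 27, 6)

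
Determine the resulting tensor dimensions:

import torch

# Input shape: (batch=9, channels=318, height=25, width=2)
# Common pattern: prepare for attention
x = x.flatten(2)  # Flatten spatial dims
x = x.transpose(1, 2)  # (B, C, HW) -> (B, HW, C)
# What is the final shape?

Input shape: (9, 318, 25, 2)
  -> after flatten(2): (9, 318, 50)
Output shape: (9, 50, 318)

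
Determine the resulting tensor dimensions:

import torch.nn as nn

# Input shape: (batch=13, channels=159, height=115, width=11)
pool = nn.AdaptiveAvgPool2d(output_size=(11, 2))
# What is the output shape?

Input shape: (13, 159, 115, 11)
Output shape: (13, 159, 11, 2)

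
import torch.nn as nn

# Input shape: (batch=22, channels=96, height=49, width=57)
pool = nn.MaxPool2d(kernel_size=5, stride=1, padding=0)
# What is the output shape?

Input shape: (22, 96, 49, 57)
Output shape: (22, 96, 45, 53)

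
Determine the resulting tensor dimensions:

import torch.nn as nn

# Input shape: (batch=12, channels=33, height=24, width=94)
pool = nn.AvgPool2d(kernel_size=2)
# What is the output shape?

Input shape: (12, 33, 24, 94)
Output shape: (12, 33, 12, 47)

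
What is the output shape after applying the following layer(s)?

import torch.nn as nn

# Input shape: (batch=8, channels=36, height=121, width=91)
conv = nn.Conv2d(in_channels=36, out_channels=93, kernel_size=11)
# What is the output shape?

Input shape: (8, 36, 121, 91)
Output shape: (8, 93, 111, 81)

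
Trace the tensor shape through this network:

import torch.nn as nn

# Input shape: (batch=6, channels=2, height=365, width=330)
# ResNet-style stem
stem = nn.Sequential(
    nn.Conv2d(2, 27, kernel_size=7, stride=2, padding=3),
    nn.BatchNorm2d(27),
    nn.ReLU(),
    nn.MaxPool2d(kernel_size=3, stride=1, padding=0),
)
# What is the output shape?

Input shape: (6, 2, 365, 330)
  -> after Conv2d 7x7 stride=2: (6, 27, 183, 165)
Output shape: (6, 27, 181, 163)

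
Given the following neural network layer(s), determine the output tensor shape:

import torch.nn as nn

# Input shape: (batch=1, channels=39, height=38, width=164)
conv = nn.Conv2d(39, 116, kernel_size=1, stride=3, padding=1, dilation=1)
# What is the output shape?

Input shape: (1, 39, 38, 164)
Output shape: (1, 116, 14, 56)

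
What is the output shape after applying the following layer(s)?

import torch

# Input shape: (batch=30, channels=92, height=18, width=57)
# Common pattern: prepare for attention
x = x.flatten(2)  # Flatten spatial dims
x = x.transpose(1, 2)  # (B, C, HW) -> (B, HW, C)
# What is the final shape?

Input shape: (30, 92, 18, 57)
  -> after flatten(2): (30, 92, 1026)
Output shape: (30, 1026, 92)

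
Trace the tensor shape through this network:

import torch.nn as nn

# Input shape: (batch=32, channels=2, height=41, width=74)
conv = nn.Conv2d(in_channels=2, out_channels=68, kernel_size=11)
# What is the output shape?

Input shape: (32, 2, 41, 74)
Output shape: (32, 68, 31, 64)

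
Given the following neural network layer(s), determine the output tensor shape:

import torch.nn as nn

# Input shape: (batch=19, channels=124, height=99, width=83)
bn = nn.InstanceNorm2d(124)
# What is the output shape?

Input shape: (19, 124, 99, 83)
Output shape: (19, 124, 99, 83)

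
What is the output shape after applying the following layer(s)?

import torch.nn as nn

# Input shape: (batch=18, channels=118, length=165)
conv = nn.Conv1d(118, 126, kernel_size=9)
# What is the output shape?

Input shape: (18, 118, 165)
Output shape: (18, 126, 157)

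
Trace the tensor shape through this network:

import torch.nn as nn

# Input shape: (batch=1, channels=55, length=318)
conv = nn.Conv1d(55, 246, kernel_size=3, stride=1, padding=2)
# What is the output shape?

Input shape: (1, 55, 318)
Output shape: (1, 246, 320)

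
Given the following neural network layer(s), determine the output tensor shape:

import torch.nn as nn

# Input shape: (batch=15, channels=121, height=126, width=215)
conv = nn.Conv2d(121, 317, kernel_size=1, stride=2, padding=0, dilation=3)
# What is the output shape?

Input shape: (15, 121, 126, 215)
Output shape: (15, 317, 63, 108)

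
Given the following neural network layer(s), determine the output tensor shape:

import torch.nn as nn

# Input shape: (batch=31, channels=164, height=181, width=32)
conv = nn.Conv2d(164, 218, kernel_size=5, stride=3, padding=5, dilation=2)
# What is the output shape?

Input shape: (31, 164, 181, 32)
Output shape: (31, 218, 61, 12)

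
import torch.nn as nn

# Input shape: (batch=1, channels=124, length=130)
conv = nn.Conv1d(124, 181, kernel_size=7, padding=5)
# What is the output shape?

Input shape: (1, 124, 130)
Output shape: (1, 181, 134)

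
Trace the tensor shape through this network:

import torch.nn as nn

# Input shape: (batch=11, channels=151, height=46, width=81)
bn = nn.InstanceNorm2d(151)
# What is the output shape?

Input shape: (11, 151, 46, 81)
Output shape: (11, 151, 46, 81)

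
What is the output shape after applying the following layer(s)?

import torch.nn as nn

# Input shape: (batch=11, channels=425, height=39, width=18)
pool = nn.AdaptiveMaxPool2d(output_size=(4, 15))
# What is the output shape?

Input shape: (11, 425, 39, 18)
Output shape: (11, 425, 4, 15)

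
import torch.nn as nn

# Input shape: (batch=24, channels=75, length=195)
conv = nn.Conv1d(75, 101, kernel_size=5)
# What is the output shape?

Input shape: (24, 75, 195)
Output shape: (24, 101, 191)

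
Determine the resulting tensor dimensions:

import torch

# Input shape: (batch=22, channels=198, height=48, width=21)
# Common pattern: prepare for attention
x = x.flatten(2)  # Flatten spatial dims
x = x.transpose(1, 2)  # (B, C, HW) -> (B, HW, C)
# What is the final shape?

Input shape: (22, 198, 48, 21)
  -> after flatten(2): (22, 198, 1008)
Output shape: (22, 1008, 198)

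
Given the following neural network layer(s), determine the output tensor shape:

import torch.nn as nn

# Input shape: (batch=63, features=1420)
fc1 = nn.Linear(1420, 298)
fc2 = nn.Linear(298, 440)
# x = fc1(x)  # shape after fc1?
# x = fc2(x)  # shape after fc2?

Input shape: (63, 1420)
  -> after fc1: (63, 298)
Output shape: (63, 440)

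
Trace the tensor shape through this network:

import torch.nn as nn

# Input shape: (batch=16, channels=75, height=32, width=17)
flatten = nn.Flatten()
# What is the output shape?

Input shape: (16, 75, 32, 17)
Output shape: (16, 40800)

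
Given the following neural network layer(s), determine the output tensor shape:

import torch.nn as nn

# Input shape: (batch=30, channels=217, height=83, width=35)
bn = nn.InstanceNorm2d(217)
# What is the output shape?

Input shape: (30, 217, 83, 35)
Output shape: (30, 217, 83, 35)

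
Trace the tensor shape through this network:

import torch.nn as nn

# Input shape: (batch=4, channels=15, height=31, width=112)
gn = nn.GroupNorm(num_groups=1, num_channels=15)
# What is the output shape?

Input shape: (4, 15, 31, 112)
Output shape: (4, 15, 31, 112)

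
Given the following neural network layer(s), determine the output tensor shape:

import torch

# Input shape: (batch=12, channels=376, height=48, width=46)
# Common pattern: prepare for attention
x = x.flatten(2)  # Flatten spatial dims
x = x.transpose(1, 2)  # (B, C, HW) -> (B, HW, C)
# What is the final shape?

Input shape: (12, 376, 48, 46)
  -> after flatten(2): (12, 376, 2208)
Output shape: (12, 2208, 376)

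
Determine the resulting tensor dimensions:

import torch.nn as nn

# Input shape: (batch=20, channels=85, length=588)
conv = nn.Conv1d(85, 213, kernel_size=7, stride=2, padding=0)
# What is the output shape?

Input shape: (20, 85, 588)
Output shape: (20, 213, 291)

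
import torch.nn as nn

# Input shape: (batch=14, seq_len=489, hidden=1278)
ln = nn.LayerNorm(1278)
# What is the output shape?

Input shape: (14, 489, 1278)
Output shape: (14, 489, 1278)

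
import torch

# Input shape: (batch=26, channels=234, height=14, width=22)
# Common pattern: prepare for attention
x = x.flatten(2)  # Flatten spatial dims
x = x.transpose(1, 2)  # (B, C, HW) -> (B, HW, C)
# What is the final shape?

Input shape: (26, 234, 14, 22)
  -> after flatten(2): (26, 234, 308)
Output shape: (26, 308, 234)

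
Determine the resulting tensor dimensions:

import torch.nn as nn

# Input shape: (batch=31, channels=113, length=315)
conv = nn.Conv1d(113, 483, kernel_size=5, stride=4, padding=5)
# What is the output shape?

Input shape: (31, 113, 315)
Output shape: (31, 483, 81)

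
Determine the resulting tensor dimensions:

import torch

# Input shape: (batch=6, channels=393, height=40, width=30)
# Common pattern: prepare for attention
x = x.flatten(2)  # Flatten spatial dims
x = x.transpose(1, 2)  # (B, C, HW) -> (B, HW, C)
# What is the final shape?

Input shape: (6, 393, 40, 30)
  -> after flatten(2): (6, 393, 1200)
Output shape: (6, 1200, 393)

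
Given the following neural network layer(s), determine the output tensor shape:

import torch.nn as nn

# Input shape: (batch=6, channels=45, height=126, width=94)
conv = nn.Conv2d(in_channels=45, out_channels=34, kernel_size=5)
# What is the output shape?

Input shape: (6, 45, 126, 94)
Output shape: (6, 34, 122, 90)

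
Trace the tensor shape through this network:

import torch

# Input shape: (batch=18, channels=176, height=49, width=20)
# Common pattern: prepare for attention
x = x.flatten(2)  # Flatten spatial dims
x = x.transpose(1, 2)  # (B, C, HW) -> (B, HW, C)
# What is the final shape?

Input shape: (18, 176, 49, 20)
  -> after flatten(2): (18, 176, 980)
Output shape: (18, 980, 176)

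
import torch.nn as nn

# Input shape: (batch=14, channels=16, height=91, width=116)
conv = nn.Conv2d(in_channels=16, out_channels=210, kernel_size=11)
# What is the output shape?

Input shape: (14, 16, 91, 116)
Output shape: (14, 210, 81, 106)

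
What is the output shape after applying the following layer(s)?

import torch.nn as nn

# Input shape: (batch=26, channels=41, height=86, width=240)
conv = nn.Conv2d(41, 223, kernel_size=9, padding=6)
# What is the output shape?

Input shape: (26, 41, 86, 240)
Output shape: (26, 223, 90, 244)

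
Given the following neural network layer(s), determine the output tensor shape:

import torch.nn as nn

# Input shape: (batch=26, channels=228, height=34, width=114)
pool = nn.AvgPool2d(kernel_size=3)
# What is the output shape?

Input shape: (26, 228, 34, 114)
Output shape: (26, 228, 11, 38)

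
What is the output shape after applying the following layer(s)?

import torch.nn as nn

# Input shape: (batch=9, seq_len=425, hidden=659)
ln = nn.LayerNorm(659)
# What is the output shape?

Input shape: (9, 425, 659)
Output shape: (9, 425, 659)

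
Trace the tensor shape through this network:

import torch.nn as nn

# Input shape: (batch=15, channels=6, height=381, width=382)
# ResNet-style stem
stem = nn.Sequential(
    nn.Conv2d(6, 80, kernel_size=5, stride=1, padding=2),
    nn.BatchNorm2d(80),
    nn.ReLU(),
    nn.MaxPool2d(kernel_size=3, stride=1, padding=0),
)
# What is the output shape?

Input shape: (15, 6, 381, 382)
  -> after Conv2d 5x5 stride=1: (15, 80, 381, 382)
Output shape: (15, 80, 379, 380)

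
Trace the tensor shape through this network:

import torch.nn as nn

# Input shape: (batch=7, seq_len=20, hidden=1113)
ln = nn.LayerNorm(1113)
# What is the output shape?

Input shape: (7, 20, 1113)
Output shape: (7, 20, 1113)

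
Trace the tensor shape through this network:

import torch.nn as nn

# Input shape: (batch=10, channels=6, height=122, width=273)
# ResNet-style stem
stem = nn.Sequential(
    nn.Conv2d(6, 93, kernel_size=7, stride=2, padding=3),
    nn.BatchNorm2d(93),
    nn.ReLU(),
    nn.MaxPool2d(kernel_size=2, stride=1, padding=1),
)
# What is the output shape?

Input shape: (10, 6, 122, 273)
  -> after Conv2d 7x7 stride=2: (10, 93, 61, 137)
Output shape: (10, 93, 62, 138)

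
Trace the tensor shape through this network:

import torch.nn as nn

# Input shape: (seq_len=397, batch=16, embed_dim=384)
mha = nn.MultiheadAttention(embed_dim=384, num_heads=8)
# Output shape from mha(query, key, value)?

Input shape: (397, 16, 384)
Output shape: (397, 16, 384)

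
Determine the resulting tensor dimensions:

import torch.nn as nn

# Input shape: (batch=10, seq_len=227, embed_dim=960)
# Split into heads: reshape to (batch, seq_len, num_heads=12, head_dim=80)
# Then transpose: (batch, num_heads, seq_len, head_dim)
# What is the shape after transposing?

Input shape: (10, 227, 960)
  -> after reshape: (10, 227, 12, 80)
Output shape: (10, 12, 227, 80)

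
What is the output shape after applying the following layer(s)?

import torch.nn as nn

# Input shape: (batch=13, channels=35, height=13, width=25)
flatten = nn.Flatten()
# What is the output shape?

Input shape: (13, 35, 13, 25)
Output shape: (13, 11375)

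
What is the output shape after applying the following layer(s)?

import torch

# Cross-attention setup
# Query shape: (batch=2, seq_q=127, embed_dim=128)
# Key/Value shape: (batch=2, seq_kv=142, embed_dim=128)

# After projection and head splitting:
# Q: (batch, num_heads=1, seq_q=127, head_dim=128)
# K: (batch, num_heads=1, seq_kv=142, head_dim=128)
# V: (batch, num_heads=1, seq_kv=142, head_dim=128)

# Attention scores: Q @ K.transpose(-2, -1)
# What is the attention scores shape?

Input shape: (2, 127, 128)
Output shape: (2, 1, 127, 142)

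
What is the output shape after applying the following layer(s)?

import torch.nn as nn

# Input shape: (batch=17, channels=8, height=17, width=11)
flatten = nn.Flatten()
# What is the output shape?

Input shape: (17, 8, 17, 11)
Output shape: (17, 1496)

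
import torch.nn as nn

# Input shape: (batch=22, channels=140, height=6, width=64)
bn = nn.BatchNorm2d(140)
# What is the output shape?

Input shape: (22, 140, 6, 64)
Output shape: (22, 140, 6, 64)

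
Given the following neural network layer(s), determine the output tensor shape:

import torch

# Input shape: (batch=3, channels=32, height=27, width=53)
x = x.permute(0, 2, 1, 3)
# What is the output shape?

Input shape: (3, 32, 27, 53)
Output shape: (3, 27, 32, 53)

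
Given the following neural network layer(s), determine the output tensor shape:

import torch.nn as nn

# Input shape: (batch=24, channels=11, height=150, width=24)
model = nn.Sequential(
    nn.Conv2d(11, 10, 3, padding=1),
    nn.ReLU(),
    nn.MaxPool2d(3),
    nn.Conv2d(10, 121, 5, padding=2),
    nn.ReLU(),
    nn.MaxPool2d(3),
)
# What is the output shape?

Input shape: (24, 11, 150, 24)
  -> after first Conv2d: (24, 10, 150, 24)
  -> after first MaxPool2d: (24, 10, 50, 8)
  -> after second Conv2d: (24, 121, 50, 8)
Output shape: (24, 121, 16, 2)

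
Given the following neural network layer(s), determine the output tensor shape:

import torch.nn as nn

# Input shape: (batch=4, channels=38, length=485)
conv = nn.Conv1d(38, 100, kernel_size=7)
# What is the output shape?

Input shape: (4, 38, 485)
Output shape: (4, 100, 479)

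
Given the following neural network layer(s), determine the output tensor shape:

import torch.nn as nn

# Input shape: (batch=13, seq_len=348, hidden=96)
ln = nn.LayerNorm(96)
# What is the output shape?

Input shape: (13, 348, 96)
Output shape: (13, 348, 96)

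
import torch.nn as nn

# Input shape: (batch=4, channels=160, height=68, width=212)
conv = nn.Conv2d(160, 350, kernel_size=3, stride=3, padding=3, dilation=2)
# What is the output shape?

Input shape: (4, 160, 68, 212)
Output shape: (4, 350, 24, 72)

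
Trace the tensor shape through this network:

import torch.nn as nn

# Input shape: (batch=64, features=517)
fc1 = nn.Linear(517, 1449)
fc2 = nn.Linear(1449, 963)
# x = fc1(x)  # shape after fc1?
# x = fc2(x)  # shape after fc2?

Input shape: (64, 517)
  -> after fc1: (64, 1449)
Output shape: (64, 963)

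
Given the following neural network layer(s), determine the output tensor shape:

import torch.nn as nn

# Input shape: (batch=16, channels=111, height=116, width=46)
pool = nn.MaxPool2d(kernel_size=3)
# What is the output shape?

Input shape: (16, 111, 116, 46)
Output shape: (16, 111, 38, 15)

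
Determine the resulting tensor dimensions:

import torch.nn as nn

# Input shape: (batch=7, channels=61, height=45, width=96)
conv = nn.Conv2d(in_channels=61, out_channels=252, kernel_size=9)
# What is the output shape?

Input shape: (7, 61, 45, 96)
Output shape: (7, 252, 37, 88)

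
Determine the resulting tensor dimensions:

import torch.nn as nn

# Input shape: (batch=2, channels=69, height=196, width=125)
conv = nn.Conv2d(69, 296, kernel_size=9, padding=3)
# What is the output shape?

Input shape: (2, 69, 196, 125)
Output shape: (2, 296, 194, 123)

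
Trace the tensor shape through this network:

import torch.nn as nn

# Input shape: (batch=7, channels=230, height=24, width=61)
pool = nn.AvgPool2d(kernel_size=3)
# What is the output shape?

Input shape: (7, 230, 24, 61)
Output shape: (7, 230, 8, 20)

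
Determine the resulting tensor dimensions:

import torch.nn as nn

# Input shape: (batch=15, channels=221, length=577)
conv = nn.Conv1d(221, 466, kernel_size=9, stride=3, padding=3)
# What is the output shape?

Input shape: (15, 221, 577)
Output shape: (15, 466, 192)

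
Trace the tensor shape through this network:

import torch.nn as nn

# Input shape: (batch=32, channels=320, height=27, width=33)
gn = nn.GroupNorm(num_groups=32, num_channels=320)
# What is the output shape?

Input shape: (32, 320, 27, 33)
Output shape: (32, 320, 27, 33)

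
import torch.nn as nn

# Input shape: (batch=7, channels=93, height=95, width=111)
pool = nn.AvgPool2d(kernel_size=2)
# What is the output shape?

Input shape: (7, 93, 95, 111)
Output shape: (7, 93, 47, 55)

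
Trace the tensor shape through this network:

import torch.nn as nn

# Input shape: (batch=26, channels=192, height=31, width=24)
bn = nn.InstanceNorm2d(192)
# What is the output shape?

Input shape: (26, 192, 31, 24)
Output shape: (26, 192, 31, 24)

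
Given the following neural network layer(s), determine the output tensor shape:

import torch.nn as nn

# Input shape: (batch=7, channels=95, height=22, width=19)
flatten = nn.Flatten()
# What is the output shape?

Input shape: (7, 95, 22, 19)
Output shape: (7, 39710)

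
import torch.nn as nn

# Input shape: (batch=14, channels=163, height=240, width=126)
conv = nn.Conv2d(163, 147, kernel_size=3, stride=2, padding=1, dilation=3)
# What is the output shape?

Input shape: (14, 163, 240, 126)
Output shape: (14, 147, 118, 61)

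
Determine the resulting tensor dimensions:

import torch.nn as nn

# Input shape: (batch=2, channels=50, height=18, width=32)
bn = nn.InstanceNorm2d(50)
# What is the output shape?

Input shape: (2, 50, 18, 32)
Output shape: (2, 50, 18, 32)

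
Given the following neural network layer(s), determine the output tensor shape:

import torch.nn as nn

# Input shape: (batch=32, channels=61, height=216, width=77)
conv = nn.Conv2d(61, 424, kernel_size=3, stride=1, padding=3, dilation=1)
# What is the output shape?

Input shape: (32, 61, 216, 77)
Output shape: (32, 424, 220, 81)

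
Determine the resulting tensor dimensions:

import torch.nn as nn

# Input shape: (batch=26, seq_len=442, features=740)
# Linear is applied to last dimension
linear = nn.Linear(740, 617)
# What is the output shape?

Input shape: (26, 442, 740)
Output shape: (26, 442, 617)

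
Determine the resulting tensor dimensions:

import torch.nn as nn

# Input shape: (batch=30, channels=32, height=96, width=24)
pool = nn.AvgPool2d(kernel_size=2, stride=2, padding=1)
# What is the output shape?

Input shape: (30, 32, 96, 24)
Output shape: (30, 32, 49, 13)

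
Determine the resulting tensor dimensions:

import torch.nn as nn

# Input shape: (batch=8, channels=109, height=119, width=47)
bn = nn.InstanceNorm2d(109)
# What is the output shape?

Input shape: (8, 109, 119, 47)
Output shape: (8, 109, 119, 47)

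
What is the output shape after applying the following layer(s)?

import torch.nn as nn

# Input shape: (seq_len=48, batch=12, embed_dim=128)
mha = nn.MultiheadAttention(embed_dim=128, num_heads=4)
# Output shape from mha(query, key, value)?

Input shape: (48, 12, 128)
Output shape: (48, 12, 128)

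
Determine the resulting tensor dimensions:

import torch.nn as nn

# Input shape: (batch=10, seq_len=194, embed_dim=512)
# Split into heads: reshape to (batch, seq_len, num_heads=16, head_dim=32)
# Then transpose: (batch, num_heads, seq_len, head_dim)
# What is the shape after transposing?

Input shape: (10, 194, 512)
  -> after reshape: (10, 194, 16, 32)
Output shape: (10, 16, 194, 32)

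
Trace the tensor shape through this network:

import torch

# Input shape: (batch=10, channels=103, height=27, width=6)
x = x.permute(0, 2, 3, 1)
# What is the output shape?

Input shape: (10, 103, 27, 6)
Output shape: (10, 27, 6, 103)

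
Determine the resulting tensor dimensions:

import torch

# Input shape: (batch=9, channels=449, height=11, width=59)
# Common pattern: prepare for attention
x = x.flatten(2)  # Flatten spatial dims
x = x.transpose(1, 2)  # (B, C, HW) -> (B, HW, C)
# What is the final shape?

Input shape: (9, 449, 11, 59)
  -> after flatten(2): (9, 449, 649)
Output shape: (9, 649, 449)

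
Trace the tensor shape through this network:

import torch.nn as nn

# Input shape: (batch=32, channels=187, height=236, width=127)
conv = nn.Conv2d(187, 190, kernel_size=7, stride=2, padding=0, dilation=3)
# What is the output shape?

Input shape: (32, 187, 236, 127)
Output shape: (32, 190, 109, 55)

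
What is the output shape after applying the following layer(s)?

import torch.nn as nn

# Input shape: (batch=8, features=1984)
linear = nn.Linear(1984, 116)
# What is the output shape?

Input shape: (8, 1984)
Output shape: (8, 116)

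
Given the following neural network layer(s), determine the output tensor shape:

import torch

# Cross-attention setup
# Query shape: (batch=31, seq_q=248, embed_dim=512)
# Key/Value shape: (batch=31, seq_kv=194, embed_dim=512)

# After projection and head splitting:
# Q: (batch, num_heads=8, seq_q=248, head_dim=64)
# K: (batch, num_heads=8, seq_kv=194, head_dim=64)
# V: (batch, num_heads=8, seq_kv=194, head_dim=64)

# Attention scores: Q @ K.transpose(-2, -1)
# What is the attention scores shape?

Input shape: (31, 248, 512)
Output shape: (31, 8, 248, 194)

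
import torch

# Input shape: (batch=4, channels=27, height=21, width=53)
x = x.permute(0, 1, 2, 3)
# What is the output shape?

Input shape: (4, 27, 21, 53)
Output shape: (4, 27, 21, 53)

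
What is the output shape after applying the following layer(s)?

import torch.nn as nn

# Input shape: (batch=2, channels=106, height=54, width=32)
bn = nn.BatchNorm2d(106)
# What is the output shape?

Input shape: (2, 106, 54, 32)
Output shape: (2, 106, 54, 32)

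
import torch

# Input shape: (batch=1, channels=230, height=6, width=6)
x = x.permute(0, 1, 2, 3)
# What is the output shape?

Input shape: (1, 230, 6, 6)
Output shape: (1, 230, 6, 6)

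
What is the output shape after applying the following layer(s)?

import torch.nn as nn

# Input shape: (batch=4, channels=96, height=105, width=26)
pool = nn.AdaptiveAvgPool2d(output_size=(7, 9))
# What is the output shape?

Input shape: (4, 96, 105, 26)
Output shape: (4, 96, 7, 9)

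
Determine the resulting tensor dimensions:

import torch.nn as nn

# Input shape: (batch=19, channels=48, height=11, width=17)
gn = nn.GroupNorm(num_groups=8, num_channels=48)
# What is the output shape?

Input shape: (19, 48, 11, 17)
Output shape: (19, 48, 11, 17)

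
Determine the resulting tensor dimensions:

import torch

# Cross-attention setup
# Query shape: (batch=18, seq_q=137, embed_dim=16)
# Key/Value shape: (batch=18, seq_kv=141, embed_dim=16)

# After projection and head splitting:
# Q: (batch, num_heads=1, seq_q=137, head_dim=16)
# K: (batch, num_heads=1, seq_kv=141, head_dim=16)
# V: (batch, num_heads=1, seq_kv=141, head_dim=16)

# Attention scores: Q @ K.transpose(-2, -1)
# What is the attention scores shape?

Input shape: (18, 137, 16)
Output shape: (18, 1, 137, 141)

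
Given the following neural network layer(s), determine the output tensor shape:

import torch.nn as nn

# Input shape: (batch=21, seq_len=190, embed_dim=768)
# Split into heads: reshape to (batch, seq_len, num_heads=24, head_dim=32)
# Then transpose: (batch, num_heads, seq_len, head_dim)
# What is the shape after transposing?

Input shape: (21, 190, 768)
  -> after reshape: (21, 190, 24, 32)
Output shape: (21, 24, 190, 32)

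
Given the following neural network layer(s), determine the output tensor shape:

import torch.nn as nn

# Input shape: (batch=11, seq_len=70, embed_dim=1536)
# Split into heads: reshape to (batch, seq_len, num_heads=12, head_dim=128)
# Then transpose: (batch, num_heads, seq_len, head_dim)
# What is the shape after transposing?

Input shape: (11, 70, 1536)
  -> after reshape: (11, 70, 12, 128)
Output shape: (11, 12, 70, 128)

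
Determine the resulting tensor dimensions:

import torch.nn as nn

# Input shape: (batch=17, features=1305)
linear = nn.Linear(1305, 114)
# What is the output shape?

Input shape: (17, 1305)
Output shape: (17, 114)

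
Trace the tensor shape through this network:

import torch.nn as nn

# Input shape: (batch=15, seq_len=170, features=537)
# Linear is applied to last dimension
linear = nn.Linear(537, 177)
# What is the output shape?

Input shape: (15, 170, 537)
Output shape: (15, 170, 177)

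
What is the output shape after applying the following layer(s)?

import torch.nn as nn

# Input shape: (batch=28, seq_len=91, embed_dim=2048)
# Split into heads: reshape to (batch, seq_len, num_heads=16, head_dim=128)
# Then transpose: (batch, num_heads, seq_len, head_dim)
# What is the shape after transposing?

Input shape: (28, 91, 2048)
  -> after reshape: (28, 91, 16, 128)
Output shape: (28, 16, 91, 128)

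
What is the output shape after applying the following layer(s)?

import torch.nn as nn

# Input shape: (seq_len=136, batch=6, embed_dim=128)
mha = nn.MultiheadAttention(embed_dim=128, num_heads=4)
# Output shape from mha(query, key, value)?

Input shape: (136, 6, 128)
Output shape: (136, 6, 128)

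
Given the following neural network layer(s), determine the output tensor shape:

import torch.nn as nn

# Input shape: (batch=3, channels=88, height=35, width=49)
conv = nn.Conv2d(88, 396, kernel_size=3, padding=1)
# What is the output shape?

Input shape: (3, 88, 35, 49)
Output shape: (3, 396, 35, 49)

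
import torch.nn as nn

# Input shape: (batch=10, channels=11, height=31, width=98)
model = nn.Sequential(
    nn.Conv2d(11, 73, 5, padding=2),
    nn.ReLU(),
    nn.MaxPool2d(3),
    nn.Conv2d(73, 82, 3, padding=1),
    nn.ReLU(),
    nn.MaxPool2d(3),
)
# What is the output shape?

Input shape: (10, 11, 31, 98)
  -> after first Conv2d: (10, 73, 31, 98)
  -> after first MaxPool2d: (10, 73, 10, 32)
  -> after second Conv2d: (10, 82, 10, 32)
Output shape: (10, 82, 3, 10)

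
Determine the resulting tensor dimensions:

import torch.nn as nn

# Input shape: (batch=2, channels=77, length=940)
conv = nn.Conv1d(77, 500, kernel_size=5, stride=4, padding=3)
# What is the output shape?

Input shape: (2, 77, 940)
Output shape: (2, 500, 236)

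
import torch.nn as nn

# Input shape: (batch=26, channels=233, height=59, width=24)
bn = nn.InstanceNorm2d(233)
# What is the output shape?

Input shape: (26, 233, 59, 24)
Output shape: (26, 233, 59, 24)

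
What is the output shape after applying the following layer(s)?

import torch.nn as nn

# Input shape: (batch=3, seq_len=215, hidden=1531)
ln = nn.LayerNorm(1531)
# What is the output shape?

Input shape: (3, 215, 1531)
Output shape: (3, 215, 1531)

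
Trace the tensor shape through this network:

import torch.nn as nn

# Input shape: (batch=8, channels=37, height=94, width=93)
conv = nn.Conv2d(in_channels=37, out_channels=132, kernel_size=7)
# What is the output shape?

Input shape: (8, 37, 94, 93)
Output shape: (8, 132, 88, 87)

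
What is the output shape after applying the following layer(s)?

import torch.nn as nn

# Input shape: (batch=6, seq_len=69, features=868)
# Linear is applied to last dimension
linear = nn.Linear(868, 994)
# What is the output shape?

Input shape: (6, 69, 868)
Output shape: (6, 69, 994)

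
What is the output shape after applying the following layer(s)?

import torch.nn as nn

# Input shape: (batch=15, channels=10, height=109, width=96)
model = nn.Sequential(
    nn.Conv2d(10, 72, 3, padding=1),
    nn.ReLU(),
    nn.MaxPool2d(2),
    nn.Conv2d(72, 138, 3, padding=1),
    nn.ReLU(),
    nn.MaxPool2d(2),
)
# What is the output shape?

Input shape: (15, 10, 109, 96)
  -> after first Conv2d: (15, 72, 109, 96)
  -> after first MaxPool2d: (15, 72, 54, 48)
  -> after second Conv2d: (15, 138, 54, 48)
Output shape: (15, 138, 27, 24)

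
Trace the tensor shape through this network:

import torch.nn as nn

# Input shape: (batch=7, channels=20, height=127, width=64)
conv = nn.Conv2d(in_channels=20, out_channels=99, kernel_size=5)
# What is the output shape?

Input shape: (7, 20, 127, 64)
Output shape: (7, 99, 123, 60)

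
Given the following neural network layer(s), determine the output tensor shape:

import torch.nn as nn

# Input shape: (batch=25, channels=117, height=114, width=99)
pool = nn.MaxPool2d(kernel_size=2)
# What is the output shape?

Input shape: (25, 117, 114, 99)
Output shape: (25, 117, 57, 49)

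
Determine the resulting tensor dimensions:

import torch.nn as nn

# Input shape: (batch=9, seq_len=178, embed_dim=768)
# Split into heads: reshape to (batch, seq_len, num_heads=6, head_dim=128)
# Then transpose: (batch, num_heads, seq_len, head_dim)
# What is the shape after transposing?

Input shape: (9, 178, 768)
  -> after reshape: (9, 178, 6, 128)
Output shape: (9, 6, 178, 128)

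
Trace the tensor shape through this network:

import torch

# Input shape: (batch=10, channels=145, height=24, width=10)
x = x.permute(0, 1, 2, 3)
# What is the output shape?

Input shape: (10, 145, 24, 10)
Output shape: (10, 145, 24, 10)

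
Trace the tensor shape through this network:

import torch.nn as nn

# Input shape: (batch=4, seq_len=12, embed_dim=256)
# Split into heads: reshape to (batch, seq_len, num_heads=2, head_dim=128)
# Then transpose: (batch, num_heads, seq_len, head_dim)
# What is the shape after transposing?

Input shape: (4, 12, 256)
  -> after reshape: (4, 12, 2, 128)
Output shape: (4, 2, 12, 128)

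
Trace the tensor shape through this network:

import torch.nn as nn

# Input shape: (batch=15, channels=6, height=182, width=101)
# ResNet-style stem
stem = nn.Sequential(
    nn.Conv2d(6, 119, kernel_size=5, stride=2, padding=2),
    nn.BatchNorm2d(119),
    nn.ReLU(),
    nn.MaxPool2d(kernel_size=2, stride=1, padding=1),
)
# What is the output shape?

Input shape: (15, 6, 182, 101)
  -> after Conv2d 5x5 stride=2: (15, 119, 91, 51)
Output shape: (15, 119, 92, 52)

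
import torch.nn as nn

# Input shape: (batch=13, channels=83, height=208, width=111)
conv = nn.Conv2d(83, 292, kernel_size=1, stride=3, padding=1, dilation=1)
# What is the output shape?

Input shape: (13, 83, 208, 111)
Output shape: (13, 292, 70, 38)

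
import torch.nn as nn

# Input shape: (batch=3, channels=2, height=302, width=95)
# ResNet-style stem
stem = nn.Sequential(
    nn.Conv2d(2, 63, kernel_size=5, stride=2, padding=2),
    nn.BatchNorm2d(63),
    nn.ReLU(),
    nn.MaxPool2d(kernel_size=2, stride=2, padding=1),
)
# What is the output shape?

Input shape: (3, 2, 302, 95)
  -> after Conv2d 5x5 stride=2: (3, 63, 151, 48)
Output shape: (3, 63, 76, 25)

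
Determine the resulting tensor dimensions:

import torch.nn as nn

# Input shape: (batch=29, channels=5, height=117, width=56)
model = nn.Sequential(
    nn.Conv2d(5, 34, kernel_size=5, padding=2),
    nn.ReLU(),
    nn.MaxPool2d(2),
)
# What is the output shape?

Input shape: (29, 5, 117, 56)
  -> after Conv2d: (29, 34, 117, 56)
  -> after ReLU: (29, 34, 117, 56)
Output shape: (29, 34, 58, 28)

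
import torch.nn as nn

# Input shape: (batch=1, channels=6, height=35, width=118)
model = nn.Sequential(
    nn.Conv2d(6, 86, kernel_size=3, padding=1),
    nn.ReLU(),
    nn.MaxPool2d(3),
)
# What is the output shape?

Input shape: (1, 6, 35, 118)
  -> after Conv2d: (1, 86, 35, 118)
  -> after ReLU: (1, 86, 35, 118)
Output shape: (1, 86, 11, 39)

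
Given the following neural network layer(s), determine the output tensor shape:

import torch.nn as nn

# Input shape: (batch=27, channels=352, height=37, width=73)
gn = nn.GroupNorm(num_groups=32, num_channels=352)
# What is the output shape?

Input shape: (27, 352, 37, 73)
Output shape: (27, 352, 37, 73)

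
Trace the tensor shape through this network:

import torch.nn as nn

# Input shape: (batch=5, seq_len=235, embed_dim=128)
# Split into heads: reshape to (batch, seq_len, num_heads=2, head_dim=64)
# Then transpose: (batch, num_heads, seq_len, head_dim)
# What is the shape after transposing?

Input shape: (5, 235, 128)
  -> after reshape: (5, 235, 2, 64)
Output shape: (5, 2, 235, 64)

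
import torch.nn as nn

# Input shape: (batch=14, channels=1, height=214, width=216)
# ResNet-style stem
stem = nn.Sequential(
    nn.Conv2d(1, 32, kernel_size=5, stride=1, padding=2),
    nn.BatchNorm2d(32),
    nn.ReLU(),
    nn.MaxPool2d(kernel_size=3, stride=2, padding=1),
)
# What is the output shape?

Input shape: (14, 1, 214, 216)
  -> after Conv2d 5x5 stride=1: (14, 32, 214, 216)
Output shape: (14, 32, 107, 108)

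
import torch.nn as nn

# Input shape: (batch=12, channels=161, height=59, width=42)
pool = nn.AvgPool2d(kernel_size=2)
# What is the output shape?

Input shape: (12, 161, 59, 42)
Output shape: (12, 161, 29, 21)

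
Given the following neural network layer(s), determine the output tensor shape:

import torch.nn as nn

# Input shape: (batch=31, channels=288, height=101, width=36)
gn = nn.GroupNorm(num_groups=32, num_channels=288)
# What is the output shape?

Input shape: (31, 288, 101, 36)
Output shape: (31, 288, 101, 36)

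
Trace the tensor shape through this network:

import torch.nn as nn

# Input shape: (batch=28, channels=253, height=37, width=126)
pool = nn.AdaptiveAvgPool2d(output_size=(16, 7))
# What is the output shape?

Input shape: (28, 253, 37, 126)
Output shape: (28, 253, 16, 7)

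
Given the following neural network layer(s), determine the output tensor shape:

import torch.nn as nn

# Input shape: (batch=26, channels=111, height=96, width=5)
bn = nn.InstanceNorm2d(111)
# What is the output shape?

Input shape: (26, 111, 96, 5)
Output shape: (26, 111, 96, 5)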